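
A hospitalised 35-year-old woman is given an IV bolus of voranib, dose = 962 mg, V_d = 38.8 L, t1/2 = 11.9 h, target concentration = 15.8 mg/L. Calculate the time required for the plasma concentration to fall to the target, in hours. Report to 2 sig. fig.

7.7 h

C₀ = Dose / Vd = 962.0 / 38.8 = 24.79 mg/L
k = ln2 / t½ = 0.693147 / 11.9 = 0.05825 h⁻¹
t = ln(C₀ / C) / k = ln(24.79 / 15.8) / 0.05825
  = ln(1.569) / 0.05825 = 0.4504 / 0.05825 = 7.732 h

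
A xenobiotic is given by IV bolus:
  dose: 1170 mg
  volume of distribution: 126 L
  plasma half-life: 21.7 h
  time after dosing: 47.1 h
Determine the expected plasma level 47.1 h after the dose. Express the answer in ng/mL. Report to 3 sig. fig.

2060 ng/mL

C₀ = Dose / Vd = 1170 / 126 = 9.286 mg/L
k = ln2 / t½ = 0.693147 / 21.7 = 0.03194 h⁻¹
C = C₀ · e^(−k·t) = 9.286 × e^(−0.03194 × 47.1)
  = 9.286 × 0.2222 = 2.063 mg/L
Convert: 2.063 mg/L × 1000 = 2063 ng/mL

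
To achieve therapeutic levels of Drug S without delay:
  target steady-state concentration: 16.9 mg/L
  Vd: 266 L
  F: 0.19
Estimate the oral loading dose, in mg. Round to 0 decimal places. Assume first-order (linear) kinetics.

23660 mg

LD = Css × Vd / F = 16.9 × 266 / 0.19 = 23660 mg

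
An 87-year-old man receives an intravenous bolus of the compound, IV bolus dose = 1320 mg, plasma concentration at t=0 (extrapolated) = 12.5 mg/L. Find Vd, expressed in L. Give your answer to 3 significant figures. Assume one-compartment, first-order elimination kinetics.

106 L

Vd = Dose / C₀ = 1320 / 12.5 = 105.6 L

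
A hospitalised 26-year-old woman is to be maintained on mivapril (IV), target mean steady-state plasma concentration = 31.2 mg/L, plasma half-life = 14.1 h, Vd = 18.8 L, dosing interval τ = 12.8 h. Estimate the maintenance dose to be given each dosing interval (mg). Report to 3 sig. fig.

k = ln2 / t½ = 0.693147 / 14.1 = 0.04916 h⁻¹
CL = k × Vd = 0.04916 × 18.8 = 0.9242 L/h
At steady state, Dose/τ = Css × CL.
Dose = Css × CL × τ = 31.2 × 0.9242 × 12.8 = 369.1 mg

369 mg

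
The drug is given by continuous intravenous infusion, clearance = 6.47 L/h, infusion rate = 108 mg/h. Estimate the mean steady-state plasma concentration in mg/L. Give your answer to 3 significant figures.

16.7 mg/L

At steady state Css = R₀ / CL = 108 / 6.470 = 16.69 mg/L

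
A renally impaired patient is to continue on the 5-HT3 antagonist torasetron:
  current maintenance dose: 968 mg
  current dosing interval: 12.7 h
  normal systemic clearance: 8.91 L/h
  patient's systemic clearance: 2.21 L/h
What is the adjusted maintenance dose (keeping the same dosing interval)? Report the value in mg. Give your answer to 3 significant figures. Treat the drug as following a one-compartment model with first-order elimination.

240 mg

To keep the same average steady-state level, dosing rate must scale with clearance.
CL ratio = 2.21 / 8.91 = 0.2480
New dose (same interval) = 968 × 0.2480 = 240.1 mg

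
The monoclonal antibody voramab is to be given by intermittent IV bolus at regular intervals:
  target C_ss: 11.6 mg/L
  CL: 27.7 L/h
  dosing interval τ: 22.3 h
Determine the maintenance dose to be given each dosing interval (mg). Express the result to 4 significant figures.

7165 mg

At steady state, Dose/τ = Css × CL.
Dose = Css × CL × τ = 11.6 × 27.70 × 22.3 = 7165 mg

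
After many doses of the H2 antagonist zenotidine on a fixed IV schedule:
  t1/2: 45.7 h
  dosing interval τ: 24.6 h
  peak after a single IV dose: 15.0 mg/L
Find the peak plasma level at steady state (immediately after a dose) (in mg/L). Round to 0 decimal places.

48 mg/L

k = ln2 / t½ = 0.693147 / 45.7 = 0.01517 h⁻¹
e^(−kτ) = e^(−0.01517 × 24.6) = 0.6885
Accumulation ratio R = 1 / (1 − e^(−kτ)) = 1 / (1 − 0.6885) = 3.210
Steady-state peak = C₀ × R = 15.0 × 3.210 = 48.15 mg/L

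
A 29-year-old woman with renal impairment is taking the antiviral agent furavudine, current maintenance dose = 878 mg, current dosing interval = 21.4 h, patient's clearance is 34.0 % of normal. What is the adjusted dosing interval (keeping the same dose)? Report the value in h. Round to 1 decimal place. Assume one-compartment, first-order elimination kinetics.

To keep the same average steady-state level, dosing rate must scale with clearance.
CL ratio = 34.0 / 100 = 0.3400
New interval (same dose) = 21.4 / 0.3400 = 62.94 h

62.9 h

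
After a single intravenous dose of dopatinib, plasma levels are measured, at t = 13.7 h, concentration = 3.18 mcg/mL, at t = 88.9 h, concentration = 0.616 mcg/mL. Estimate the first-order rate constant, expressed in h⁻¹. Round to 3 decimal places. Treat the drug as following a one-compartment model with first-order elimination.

0.022 h⁻¹

k = ln(C₁/C₂) / (t₂ − t₁) = ln(3.18/0.616) / (88.9 − 13.7)
  = 1.641 / 75.20 = 0.02182 h⁻¹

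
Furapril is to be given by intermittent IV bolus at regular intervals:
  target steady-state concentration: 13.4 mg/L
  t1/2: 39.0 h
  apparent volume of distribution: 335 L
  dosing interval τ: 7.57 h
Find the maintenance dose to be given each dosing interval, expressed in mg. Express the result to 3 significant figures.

k = ln2 / t½ = 0.693147 / 39.0 = 0.01777 h⁻¹
CL = k × Vd = 0.01777 × 335 = 5.953 L/h
At steady state, Dose/τ = Css × CL.
Dose = Css × CL × τ = 13.4 × 5.953 × 7.57 = 603.9 mg

604 mg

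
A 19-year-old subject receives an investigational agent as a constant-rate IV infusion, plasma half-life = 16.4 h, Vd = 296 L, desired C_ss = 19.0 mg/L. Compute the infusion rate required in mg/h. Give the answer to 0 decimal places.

238 mg/h

k = ln2 / t½ = 0.693147 / 16.4 = 0.04227 h⁻¹
CL = k × Vd = 0.04227 × 296 = 12.51 L/h
At steady state, infusion rate R₀ = Css × CL = 19.0 × 12.51 = 237.7 mg/h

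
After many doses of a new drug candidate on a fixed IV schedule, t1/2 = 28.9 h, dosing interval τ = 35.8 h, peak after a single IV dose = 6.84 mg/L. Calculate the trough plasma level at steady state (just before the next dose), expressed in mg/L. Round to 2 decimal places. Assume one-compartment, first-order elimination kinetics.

5.03 mg/L

k = ln2 / t½ = 0.693147 / 28.9 = 0.02398 h⁻¹
e^(−kτ) = e^(−0.02398 × 35.8) = 0.4238
Accumulation ratio R = 1 / (1 − e^(−kτ)) = 1 / (1 − 0.4238) = 1.736
Steady-state trough = C₀ × R × e^(−kτ) = 6.84 × 1.736 × 0.4238 = 5.032 mg/L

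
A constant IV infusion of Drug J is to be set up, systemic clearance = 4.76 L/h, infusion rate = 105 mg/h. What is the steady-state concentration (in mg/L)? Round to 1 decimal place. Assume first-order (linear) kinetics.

22.1 mg/L

At steady state Css = R₀ / CL = 105 / 4.760 = 22.06 mg/L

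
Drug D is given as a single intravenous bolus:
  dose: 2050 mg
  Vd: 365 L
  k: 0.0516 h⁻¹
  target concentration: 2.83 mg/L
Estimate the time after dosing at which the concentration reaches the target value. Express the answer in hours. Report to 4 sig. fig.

C₀ = Dose / Vd = 2050 / 365 = 5.616 mg/L
t = ln(C₀ / C) / k = ln(5.616 / 2.83) / 0.05160
  = ln(1.984) / 0.05160 = 0.6851 / 0.05160 = 13.28 h

13.28 h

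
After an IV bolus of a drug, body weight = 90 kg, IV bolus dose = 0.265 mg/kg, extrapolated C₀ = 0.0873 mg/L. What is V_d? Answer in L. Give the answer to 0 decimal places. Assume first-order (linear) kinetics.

Dose = 0.265 × 90 = 23.85 mg
Vd = Dose / C₀ = 23.85 / 0.0873 = 273.2 L

273 L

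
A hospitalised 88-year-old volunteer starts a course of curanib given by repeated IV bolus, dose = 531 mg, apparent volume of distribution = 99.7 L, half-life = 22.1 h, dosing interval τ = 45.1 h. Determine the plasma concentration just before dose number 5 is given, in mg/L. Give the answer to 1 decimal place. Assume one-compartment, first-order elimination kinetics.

C₀ per dose = Dose / Vd = 531 / 99.7 = 5.326 mg/L
k = ln2 / t½ = 0.693147 / 22.1 = 0.03136 h⁻¹
Fraction remaining after one interval: r = e^(−kτ) = e^(−0.03136 × 45.1) = 0.2431
Before dose 5, 4 doses have been given (aged 1τ, 2τ, 3τ, 4τ).
C_trough = C₀ × (r + r² + … + r^4) = C₀ × r(1−r^4)/(1−r)
        = 5.326 × 0.2431 × (1 − 0.003493) / (1 − 0.2431) = 1.705 mg/L

1.7 mg/L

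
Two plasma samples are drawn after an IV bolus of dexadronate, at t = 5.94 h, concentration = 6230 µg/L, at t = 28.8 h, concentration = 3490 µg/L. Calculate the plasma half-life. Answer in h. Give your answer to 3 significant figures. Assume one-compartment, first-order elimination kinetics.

27.3 h

k = ln(C₁/C₂) / (t₂ − t₁) = ln(6230/3490) / (28.8 − 5.94)
  = 0.5795 / 22.86 = 0.02535 h⁻¹
t½ = ln2 / k = 0.693147 / 0.02535 = 27.34 h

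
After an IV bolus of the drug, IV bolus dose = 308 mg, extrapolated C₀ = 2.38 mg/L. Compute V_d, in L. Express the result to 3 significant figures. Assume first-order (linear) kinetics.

Vd = Dose / C₀ = 308.0 / 2.38 = 129.4 L

129 L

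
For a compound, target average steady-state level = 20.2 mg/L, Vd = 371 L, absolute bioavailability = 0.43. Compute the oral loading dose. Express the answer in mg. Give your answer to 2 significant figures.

17000 mg

LD = Css × Vd / F = 20.2 × 371 / 0.43 = 17430 mg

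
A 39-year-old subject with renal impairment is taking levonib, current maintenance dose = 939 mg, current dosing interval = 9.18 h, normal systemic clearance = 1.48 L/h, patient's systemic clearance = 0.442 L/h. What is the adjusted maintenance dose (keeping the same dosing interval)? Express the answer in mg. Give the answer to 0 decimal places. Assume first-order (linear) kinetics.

280 mg

To keep the same average steady-state level, dosing rate must scale with clearance.
CL ratio = 0.442 / 1.48 = 0.2986
New dose (same interval) = 939 × 0.2986 = 280.4 mg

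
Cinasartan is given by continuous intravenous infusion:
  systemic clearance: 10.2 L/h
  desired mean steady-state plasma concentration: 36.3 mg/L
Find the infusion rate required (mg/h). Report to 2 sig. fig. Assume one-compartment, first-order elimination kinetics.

At steady state, infusion rate R₀ = Css × CL = 36.3 × 10.20 = 370.3 mg/h

370 mg/h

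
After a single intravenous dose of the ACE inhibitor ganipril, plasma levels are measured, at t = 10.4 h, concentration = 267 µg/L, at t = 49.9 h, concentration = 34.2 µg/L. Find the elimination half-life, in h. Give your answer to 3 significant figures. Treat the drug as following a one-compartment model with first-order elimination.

13.3 h

k = ln(C₁/C₂) / (t₂ − t₁) = ln(267/34.2) / (49.9 − 10.4)
  = 2.055 / 39.50 = 0.05203 h⁻¹
t½ = ln2 / k = 0.693147 / 0.05203 = 13.32 h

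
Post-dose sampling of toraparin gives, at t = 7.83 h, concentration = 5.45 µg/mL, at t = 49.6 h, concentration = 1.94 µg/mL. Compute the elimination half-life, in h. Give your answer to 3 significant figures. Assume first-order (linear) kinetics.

28.0 h

k = ln(C₁/C₂) / (t₂ − t₁) = ln(5.45/1.94) / (49.6 − 7.83)
  = 1.033 / 41.77 = 0.02473 h⁻¹
t½ = ln2 / k = 0.693147 / 0.02473 = 28.03 h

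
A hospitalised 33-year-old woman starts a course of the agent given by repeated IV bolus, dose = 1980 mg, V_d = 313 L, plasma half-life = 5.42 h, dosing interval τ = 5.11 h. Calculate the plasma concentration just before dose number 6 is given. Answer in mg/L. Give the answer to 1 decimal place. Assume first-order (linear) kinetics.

C₀ per dose = Dose / Vd = 1980 / 313 = 6.326 mg/L
k = ln2 / t½ = 0.693147 / 5.42 = 0.1279 h⁻¹
Fraction remaining after one interval: r = e^(−kτ) = e^(−0.1279 × 5.11) = 0.5202
Before dose 6, 5 doses have been given (aged 1τ, 2τ, 3τ, 4τ, 5τ).
C_trough = C₀ × (r + r² + … + r^5) = C₀ × r(1−r^5)/(1−r)
        = 6.326 × 0.5202 × (1 − 0.03809) / (1 − 0.5202) = 6.597 mg/L

6.6 mg/L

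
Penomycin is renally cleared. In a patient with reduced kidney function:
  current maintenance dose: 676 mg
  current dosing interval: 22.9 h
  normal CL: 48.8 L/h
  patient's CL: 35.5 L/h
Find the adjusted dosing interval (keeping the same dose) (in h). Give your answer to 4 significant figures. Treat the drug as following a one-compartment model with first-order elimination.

To keep the same average steady-state level, dosing rate must scale with clearance.
CL ratio = 35.5 / 48.8 = 0.7275
New interval (same dose) = 22.9 / 0.7275 = 31.48 h

31.48 h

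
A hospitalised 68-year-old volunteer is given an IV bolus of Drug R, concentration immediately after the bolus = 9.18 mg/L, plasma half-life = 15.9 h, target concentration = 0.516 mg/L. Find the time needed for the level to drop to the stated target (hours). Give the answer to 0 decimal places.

k = ln2 / t½ = 0.693147 / 15.9 = 0.04359 h⁻¹
t = ln(C₀ / C) / k = ln(9.180 / 0.516) / 0.04359
  = ln(17.79) / 0.04359 = 2.879 / 0.04359 = 66.05 h

66 h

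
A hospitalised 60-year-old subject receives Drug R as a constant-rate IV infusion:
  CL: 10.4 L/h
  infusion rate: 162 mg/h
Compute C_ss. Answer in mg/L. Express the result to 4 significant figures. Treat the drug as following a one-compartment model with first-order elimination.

At steady state Css = R₀ / CL = 162 / 10.40 = 15.58 mg/L

15.58 mg/L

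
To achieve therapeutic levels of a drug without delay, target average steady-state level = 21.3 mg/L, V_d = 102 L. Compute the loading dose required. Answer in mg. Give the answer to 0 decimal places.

2173 mg

LD = Css × Vd = 21.3 × 102 = 2173 mg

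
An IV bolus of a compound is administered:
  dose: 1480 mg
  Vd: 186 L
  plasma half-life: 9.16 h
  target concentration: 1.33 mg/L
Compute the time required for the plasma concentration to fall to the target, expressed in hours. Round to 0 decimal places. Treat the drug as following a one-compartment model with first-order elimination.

C₀ = Dose / Vd = 1480 / 186 = 7.957 mg/L
k = ln2 / t½ = 0.693147 / 9.16 = 0.07567 h⁻¹
t = ln(C₀ / C) / k = ln(7.957 / 1.33) / 0.07567
  = ln(5.983) / 0.07567 = 1.789 / 0.07567 = 23.64 h

24 h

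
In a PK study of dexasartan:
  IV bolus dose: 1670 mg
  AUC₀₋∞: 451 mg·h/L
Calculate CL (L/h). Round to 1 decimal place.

CL = Dose / AUC = 1670 / 451 = 3.703 L/h

3.7 L/h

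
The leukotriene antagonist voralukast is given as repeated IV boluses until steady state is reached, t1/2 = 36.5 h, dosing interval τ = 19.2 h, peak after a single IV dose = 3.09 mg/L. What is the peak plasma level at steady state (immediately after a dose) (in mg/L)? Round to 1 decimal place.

k = ln2 / t½ = 0.693147 / 36.5 = 0.01899 h⁻¹
e^(−kτ) = e^(−0.01899 × 19.2) = 0.6945
Accumulation ratio R = 1 / (1 − e^(−kτ)) = 1 / (1 − 0.6945) = 3.273
Steady-state peak = C₀ × R = 3.09 × 3.273 = 10.11 mg/L

10.1 mg/L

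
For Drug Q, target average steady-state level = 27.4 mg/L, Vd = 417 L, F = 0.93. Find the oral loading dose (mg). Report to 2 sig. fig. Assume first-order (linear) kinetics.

12000 mg

LD = Css × Vd / F = 27.4 × 417 / 0.93 = 12290 mg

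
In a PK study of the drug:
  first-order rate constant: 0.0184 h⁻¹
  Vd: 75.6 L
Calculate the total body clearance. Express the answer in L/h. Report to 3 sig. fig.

CL = k × Vd = 0.0184 × 75.6 = 1.391 L/h

1.39 L/h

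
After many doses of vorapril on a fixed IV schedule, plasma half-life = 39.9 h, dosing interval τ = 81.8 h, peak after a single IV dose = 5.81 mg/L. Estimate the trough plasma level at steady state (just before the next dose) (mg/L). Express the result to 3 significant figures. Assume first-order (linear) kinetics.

1.85 mg/L

k = ln2 / t½ = 0.693147 / 39.9 = 0.01737 h⁻¹
e^(−kτ) = e^(−0.01737 × 81.8) = 0.2415
Accumulation ratio R = 1 / (1 − e^(−kτ)) = 1 / (1 − 0.2415) = 1.318
Steady-state trough = C₀ × R × e^(−kτ) = 5.81 × 1.318 × 0.2415 = 1.849 mg/L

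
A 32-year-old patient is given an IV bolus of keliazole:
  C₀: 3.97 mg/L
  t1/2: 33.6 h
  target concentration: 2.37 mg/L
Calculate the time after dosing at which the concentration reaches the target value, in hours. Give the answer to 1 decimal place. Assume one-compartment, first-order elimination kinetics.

k = ln2 / t½ = 0.693147 / 33.6 = 0.02063 h⁻¹
t = ln(C₀ / C) / k = ln(3.970 / 2.37) / 0.02063
  = ln(1.675) / 0.02063 = 0.5158 / 0.02063 = 25.00 h

25.0 h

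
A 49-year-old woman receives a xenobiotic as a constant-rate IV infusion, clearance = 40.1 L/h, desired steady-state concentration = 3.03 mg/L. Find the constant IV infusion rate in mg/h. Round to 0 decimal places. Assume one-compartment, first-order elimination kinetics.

At steady state, infusion rate R₀ = Css × CL = 3.03 × 40.10 = 121.5 mg/h

122 mg/h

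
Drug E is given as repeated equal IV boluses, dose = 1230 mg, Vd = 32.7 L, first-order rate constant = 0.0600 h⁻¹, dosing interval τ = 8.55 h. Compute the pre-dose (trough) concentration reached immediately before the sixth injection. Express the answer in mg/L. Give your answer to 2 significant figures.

C₀ per dose = Dose / Vd = 1230 / 32.7 = 37.61 mg/L
Fraction remaining after one interval: r = e^(−kτ) = e^(−0.06000 × 8.55) = 0.5987
Before dose 6, 5 doses have been given (aged 1τ, 2τ, 3τ, 4τ, 5τ).
C_trough = C₀ × (r + r² + … + r^5) = C₀ × r(1−r^5)/(1−r)
        = 37.61 × 0.5987 × (1 − 0.07692) / (1 − 0.5987) = 51.79 mg/L

52 mg/L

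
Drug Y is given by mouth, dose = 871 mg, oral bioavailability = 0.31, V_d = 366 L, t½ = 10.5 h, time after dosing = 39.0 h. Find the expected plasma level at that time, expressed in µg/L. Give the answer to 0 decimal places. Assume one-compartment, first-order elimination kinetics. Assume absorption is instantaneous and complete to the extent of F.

56 µg/L

Amount reaching circulation = F × Dose = 0.31 × 871.0 = 270.0 mg
C₀ = F·Dose / Vd = 270.0 / 366 = 0.7377 mg/L
k = ln2 / t½ = 0.693147 / 10.5 = 0.06601 h⁻¹
C = C₀ · e^(−k·t) = 0.7377 × e^(−0.06601 × 39.0)
  = 0.7377 × 0.07620 = 0.05621 mg/L
Convert: 0.05621 mg/L × 1000 = 56.21 µg/L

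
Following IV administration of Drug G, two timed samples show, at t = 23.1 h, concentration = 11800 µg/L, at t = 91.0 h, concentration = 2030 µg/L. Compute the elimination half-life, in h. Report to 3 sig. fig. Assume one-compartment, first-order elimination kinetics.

26.7 h

k = ln(C₁/C₂) / (t₂ − t₁) = ln(11800/2030) / (91.0 − 23.1)
  = 1.760 / 67.90 = 0.02592 h⁻¹
t½ = ln2 / k = 0.693147 / 0.02592 = 26.74 h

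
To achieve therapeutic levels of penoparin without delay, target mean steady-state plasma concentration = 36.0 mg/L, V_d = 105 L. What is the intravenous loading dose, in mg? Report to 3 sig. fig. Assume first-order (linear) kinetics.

LD = Css × Vd = 36.0 × 105 = 3780 mg

3780 mg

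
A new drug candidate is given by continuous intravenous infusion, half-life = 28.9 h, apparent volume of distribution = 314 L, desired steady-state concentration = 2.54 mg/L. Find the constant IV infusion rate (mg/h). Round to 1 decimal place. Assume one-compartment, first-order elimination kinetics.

k = ln2 / t½ = 0.693147 / 28.9 = 0.02398 h⁻¹
CL = k × Vd = 0.02398 × 314 = 7.530 L/h
At steady state, infusion rate R₀ = Css × CL = 2.54 × 7.530 = 19.13 mg/h

19.1 mg/h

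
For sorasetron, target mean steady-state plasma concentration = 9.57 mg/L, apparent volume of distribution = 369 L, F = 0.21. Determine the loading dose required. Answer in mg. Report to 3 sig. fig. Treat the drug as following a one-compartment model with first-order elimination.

16800 mg

LD = Css × Vd / F = 9.57 × 369 / 0.21 = 16820 mg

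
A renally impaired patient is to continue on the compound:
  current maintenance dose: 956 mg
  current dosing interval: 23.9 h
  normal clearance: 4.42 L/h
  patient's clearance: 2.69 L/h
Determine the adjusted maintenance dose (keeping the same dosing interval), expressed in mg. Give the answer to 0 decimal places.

582 mg

To keep the same average steady-state level, dosing rate must scale with clearance.
CL ratio = 2.69 / 4.42 = 0.6086
New dose (same interval) = 956 × 0.6086 = 581.8 mg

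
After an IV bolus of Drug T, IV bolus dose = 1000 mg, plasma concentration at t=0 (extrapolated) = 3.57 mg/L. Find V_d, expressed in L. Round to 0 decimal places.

Vd = Dose / C₀ = 1000 / 3.57 = 280.1 L

280 L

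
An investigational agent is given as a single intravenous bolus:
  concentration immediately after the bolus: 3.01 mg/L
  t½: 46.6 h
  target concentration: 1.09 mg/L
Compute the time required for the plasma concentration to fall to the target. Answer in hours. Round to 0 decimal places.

68 h

k = ln2 / t½ = 0.693147 / 46.6 = 0.01487 h⁻¹
t = ln(C₀ / C) / k = ln(3.010 / 1.09) / 0.01487
  = ln(2.761) / 0.01487 = 1.016 / 0.01487 = 68.33 h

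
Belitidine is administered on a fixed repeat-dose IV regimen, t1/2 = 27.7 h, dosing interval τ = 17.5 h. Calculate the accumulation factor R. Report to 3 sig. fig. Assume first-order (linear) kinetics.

2.82

k = ln2 / t½ = 0.693147 / 27.7 = 0.02502 h⁻¹
e^(−kτ) = e^(−0.02502 × 17.5) = 0.6454
Accumulation ratio R = 1 / (1 − e^(−kτ)) = 1 / (1 − 0.6454) = 2.820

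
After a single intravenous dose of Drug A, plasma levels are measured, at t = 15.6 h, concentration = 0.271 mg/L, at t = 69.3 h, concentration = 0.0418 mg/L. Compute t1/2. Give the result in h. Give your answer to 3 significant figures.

19.9 h

k = ln(C₁/C₂) / (t₂ − t₁) = ln(0.271/0.0418) / (69.3 − 15.6)
  = 1.869 / 53.70 = 0.03480 h⁻¹
t½ = ln2 / k = 0.693147 / 0.03480 = 19.92 h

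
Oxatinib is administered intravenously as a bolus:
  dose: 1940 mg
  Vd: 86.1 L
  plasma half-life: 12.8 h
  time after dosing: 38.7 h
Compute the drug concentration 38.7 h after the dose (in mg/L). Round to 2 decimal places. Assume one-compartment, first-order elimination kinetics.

C₀ = Dose / Vd = 1940 / 86.1 = 22.53 mg/L
k = ln2 / t½ = 0.693147 / 12.8 = 0.05415 h⁻¹
C = C₀ · e^(−k·t) = 22.53 × e^(−0.05415 × 38.7)
  = 22.53 × 0.1230 = 2.771 mg/L

2.77 mg/L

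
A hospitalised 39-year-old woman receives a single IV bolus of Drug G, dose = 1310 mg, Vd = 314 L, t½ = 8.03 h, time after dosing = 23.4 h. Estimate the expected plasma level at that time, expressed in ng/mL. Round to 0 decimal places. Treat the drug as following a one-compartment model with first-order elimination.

554 ng/mL

C₀ = Dose / Vd = 1310 / 314 = 4.172 mg/L
k = ln2 / t½ = 0.693147 / 8.03 = 0.08632 h⁻¹
C = C₀ · e^(−k·t) = 4.172 × e^(−0.08632 × 23.4)
  = 4.172 × 0.1327 = 0.5536 mg/L
Convert: 0.5536 mg/L × 1000 = 553.6 ng/mL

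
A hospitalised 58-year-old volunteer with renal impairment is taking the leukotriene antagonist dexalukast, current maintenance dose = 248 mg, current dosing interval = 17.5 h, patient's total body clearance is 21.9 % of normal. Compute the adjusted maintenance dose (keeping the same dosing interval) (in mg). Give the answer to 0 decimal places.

To keep the same average steady-state level, dosing rate must scale with clearance.
CL ratio = 21.9 / 100 = 0.2190
New dose (same interval) = 248 × 0.2190 = 54.31 mg

54 mg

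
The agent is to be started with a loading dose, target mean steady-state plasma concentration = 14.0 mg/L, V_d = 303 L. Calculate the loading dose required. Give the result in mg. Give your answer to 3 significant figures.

LD = Css × Vd = 14.0 × 303 = 4242 mg

4240 mg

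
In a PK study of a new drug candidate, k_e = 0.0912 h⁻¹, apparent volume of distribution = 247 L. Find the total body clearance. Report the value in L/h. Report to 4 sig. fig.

22.53 L/h

CL = k × Vd = 0.0912 × 247 = 22.53 L/h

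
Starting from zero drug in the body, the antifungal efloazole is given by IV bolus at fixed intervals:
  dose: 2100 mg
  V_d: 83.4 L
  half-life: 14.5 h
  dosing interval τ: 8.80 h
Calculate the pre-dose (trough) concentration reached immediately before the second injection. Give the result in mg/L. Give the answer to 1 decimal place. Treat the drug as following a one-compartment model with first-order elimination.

16.5 mg/L

C₀ per dose = Dose / Vd = 2100 / 83.4 = 25.18 mg/L
k = ln2 / t½ = 0.693147 / 14.5 = 0.04780 h⁻¹
Fraction remaining after one interval: r = e^(−kτ) = e^(−0.04780 × 8.80) = 0.6566
Before dose 2, 1 dose has been given (aged 1τ).
C_trough = C₀ × r = 25.18 × 0.6566 = 16.53 mg/L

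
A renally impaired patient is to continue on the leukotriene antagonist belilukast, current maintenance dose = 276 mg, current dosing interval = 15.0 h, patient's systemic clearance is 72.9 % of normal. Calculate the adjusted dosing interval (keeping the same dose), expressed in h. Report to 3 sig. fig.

To keep the same average steady-state level, dosing rate must scale with clearance.
CL ratio = 72.9 / 100 = 0.7290
New interval (same dose) = 15.0 / 0.7290 = 20.58 h

20.6 h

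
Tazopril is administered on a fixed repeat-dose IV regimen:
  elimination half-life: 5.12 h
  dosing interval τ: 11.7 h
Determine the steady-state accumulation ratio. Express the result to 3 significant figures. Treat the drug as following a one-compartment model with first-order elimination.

1.26

k = ln2 / t½ = 0.693147 / 5.12 = 0.1354 h⁻¹
e^(−kτ) = e^(−0.1354 × 11.7) = 0.2051
Accumulation ratio R = 1 / (1 − e^(−kτ)) = 1 / (1 − 0.2051) = 1.258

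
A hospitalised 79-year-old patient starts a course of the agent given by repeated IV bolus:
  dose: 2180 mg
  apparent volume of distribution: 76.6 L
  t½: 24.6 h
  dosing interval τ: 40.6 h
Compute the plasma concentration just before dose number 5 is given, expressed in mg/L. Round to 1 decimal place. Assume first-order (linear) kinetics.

C₀ per dose = Dose / Vd = 2180 / 76.6 = 28.46 mg/L
k = ln2 / t½ = 0.693147 / 24.6 = 0.02818 h⁻¹
Fraction remaining after one interval: r = e^(−kτ) = e^(−0.02818 × 40.6) = 0.3185
Before dose 5, 4 doses have been given (aged 1τ, 2τ, 3τ, 4τ).
C_trough = C₀ × (r + r² + … + r^4) = C₀ × r(1−r^4)/(1−r)
        = 28.46 × 0.3185 × (1 − 0.01029) / (1 − 0.3185) = 13.16 mg/L

13.2 mg/L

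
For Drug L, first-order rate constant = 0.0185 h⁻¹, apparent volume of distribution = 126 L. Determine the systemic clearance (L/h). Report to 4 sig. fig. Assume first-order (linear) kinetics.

CL = k × Vd = 0.0185 × 126 = 2.331 L/h

2.331 L/h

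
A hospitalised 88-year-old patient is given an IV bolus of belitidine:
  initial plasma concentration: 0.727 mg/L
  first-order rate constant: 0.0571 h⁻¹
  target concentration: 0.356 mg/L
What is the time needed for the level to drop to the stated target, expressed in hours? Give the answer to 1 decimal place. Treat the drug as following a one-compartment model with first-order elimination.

12.5 h

t = ln(C₀ / C) / k = ln(0.7270 / 0.356) / 0.05710
  = ln(2.042) / 0.05710 = 0.7139 / 0.05710 = 12.50 h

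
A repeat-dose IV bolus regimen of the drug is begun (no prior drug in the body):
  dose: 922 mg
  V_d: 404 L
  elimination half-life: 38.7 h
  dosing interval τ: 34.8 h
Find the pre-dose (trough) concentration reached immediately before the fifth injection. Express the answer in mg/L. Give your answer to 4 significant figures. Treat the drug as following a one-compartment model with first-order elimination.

2.420 mg/L

C₀ per dose = Dose / Vd = 922 / 404 = 2.282 mg/L
k = ln2 / t½ = 0.693147 / 38.7 = 0.01791 h⁻¹
Fraction remaining after one interval: r = e^(−kτ) = e^(−0.01791 × 34.8) = 0.5362
Before dose 5, 4 doses have been given (aged 1τ, 2τ, 3τ, 4τ).
C_trough = C₀ × (r + r² + … + r^4) = C₀ × r(1−r^4)/(1−r)
        = 2.282 × 0.5362 × (1 − 0.08266) / (1 − 0.5362) = 2.420 mg/L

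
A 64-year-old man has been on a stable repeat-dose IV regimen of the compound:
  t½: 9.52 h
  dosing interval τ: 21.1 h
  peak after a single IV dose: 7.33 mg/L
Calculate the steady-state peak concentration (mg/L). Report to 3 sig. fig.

k = ln2 / t½ = 0.693147 / 9.52 = 0.07281 h⁻¹
e^(−kτ) = e^(−0.07281 × 21.1) = 0.2152
Accumulation ratio R = 1 / (1 − e^(−kτ)) = 1 / (1 − 0.2152) = 1.274
Steady-state peak = C₀ × R = 7.33 × 1.274 = 9.338 mg/L

9.34 mg/L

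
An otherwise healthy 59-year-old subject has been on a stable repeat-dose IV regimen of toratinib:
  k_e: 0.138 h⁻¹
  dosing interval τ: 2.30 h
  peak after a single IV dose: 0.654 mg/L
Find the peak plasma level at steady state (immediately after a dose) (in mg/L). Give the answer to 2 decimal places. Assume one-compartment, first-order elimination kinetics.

2.40 mg/L

e^(−kτ) = e^(−0.1380 × 2.30) = 0.7280
Accumulation ratio R = 1 / (1 − e^(−kτ)) = 1 / (1 − 0.7280) = 3.676
Steady-state peak = C₀ × R = 0.654 × 3.676 = 2.404 mg/L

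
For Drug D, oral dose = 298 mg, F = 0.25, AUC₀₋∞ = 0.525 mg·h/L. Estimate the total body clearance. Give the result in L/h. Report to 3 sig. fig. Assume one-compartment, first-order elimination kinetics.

142 L/h

CL = F·Dose / AUC = 0.25 × 298 / 0.525 = 141.9 L/h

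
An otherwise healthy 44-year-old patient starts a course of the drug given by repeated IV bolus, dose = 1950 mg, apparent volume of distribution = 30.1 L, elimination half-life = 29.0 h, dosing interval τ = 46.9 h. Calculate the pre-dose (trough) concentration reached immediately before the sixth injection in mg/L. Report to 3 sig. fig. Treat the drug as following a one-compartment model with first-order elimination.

C₀ per dose = Dose / Vd = 1950 / 30.1 = 64.78 mg/L
k = ln2 / t½ = 0.693147 / 29.0 = 0.02390 h⁻¹
Fraction remaining after one interval: r = e^(−kτ) = e^(−0.02390 × 46.9) = 0.3260
Before dose 6, 5 doses have been given (aged 1τ, 2τ, 3τ, 4τ, 5τ).
C_trough = C₀ × (r + r² + … + r^5) = C₀ × r(1−r^5)/(1−r)
        = 64.78 × 0.3260 × (1 − 0.003682) / (1 − 0.3260) = 31.22 mg/L

31.2 mg/L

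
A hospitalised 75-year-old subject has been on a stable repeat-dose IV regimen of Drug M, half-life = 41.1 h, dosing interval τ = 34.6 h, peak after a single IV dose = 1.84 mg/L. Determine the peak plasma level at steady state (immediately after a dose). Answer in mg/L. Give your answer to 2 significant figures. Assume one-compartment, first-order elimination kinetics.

k = ln2 / t½ = 0.693147 / 41.1 = 0.01686 h⁻¹
e^(−kτ) = e^(−0.01686 × 34.6) = 0.5580
Accumulation ratio R = 1 / (1 − e^(−kτ)) = 1 / (1 − 0.5580) = 2.262
Steady-state peak = C₀ × R = 1.84 × 2.262 = 4.162 mg/L

4.2 mg/L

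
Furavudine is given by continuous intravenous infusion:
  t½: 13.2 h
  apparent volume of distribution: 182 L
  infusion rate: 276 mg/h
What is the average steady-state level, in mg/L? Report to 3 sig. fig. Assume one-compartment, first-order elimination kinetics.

28.9 mg/L

k = ln2 / t½ = 0.693147 / 13.2 = 0.05251 h⁻¹
CL = k × Vd = 0.05251 × 182 = 9.557 L/h
At steady state Css = R₀ / CL = 276 / 9.557 = 28.88 mg/L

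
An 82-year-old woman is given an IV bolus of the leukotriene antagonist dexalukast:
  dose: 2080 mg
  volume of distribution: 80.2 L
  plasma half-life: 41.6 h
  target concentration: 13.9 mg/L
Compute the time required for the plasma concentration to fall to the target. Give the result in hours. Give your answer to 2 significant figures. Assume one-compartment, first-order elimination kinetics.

C₀ = Dose / Vd = 2080 / 80.2 = 25.94 mg/L
k = ln2 / t½ = 0.693147 / 41.6 = 0.01666 h⁻¹
t = ln(C₀ / C) / k = ln(25.94 / 13.9) / 0.01666
  = ln(1.866) / 0.01666 = 0.6238 / 0.01666 = 37.44 h

37 h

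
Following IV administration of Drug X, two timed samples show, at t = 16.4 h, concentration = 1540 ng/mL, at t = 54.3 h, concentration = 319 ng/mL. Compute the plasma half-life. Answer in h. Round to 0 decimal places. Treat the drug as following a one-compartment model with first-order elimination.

17 h

k = ln(C₁/C₂) / (t₂ − t₁) = ln(1540/319) / (54.3 − 16.4)
  = 1.574 / 37.90 = 0.04153 h⁻¹
t½ = ln2 / k = 0.693147 / 0.04153 = 16.69 h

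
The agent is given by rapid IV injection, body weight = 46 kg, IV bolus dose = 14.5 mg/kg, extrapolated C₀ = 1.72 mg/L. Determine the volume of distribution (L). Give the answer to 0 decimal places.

Dose = 14.5 × 46 = 667.0 mg
Vd = Dose / C₀ = 667.0 / 1.72 = 387.8 L

388 L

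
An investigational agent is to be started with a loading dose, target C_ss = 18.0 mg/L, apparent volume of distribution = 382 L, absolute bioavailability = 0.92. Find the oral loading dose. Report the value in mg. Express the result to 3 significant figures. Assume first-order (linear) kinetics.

7470 mg

LD = Css × Vd / F = 18.0 × 382 / 0.92 = 7474 mg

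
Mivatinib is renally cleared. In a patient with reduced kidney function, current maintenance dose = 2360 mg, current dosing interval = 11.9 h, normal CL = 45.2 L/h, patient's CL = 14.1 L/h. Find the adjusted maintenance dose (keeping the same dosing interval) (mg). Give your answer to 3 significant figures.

736 mg

To keep the same average steady-state level, dosing rate must scale with clearance.
CL ratio = 14.1 / 45.2 = 0.3119
New dose (same interval) = 2360 × 0.3119 = 736.1 mg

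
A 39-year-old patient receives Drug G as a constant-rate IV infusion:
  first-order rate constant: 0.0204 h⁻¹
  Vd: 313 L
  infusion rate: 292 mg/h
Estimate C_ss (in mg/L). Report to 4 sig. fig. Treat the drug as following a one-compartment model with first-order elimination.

CL = k × Vd = 0.02040 × 313 = 6.385 L/h
At steady state Css = R₀ / CL = 292 / 6.385 = 45.73 mg/L

45.73 mg/L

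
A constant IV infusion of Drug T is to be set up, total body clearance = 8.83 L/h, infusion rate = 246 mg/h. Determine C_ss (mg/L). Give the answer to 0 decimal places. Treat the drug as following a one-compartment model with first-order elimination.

At steady state Css = R₀ / CL = 246 / 8.830 = 27.86 mg/L

28 mg/L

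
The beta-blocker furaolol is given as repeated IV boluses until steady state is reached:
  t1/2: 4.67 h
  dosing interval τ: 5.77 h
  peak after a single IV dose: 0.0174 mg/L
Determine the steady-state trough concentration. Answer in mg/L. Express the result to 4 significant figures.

0.01284 mg/L

k = ln2 / t½ = 0.693147 / 4.67 = 0.1484 h⁻¹
e^(−kτ) = e^(−0.1484 × 5.77) = 0.4247
Accumulation ratio R = 1 / (1 − e^(−kτ)) = 1 / (1 − 0.4247) = 1.738
Steady-state trough = C₀ × R × e^(−kτ) = 0.0174 × 1.738 × 0.4247 = 0.01284 mg/L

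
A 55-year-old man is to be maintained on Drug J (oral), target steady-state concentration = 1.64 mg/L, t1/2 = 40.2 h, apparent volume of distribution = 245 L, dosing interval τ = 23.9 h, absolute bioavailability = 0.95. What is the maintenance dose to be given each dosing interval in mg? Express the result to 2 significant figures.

k = ln2 / t½ = 0.693147 / 40.2 = 0.01724 h⁻¹
CL = k × Vd = 0.01724 × 245 = 4.224 L/h
At steady state, F × (Dose/τ) = Css × CL.
Dose = Css × CL × τ / F = 1.64 × 4.224 × 23.9 / 0.95 = 174.3 mg

170 mg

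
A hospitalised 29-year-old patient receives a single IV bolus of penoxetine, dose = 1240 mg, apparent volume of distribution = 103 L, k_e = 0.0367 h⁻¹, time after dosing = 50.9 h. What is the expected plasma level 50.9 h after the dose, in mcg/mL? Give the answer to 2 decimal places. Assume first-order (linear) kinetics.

C₀ = Dose / Vd = 1240 / 103 = 12.04 mg/L
C = C₀ · e^(−k·t) = 12.04 × e^(−0.03670 × 50.9)
  = 12.04 × 0.1544 = 1.859 mg/L
(1.859 mg/L = 1.859 mcg/mL)

1.86 mcg/mL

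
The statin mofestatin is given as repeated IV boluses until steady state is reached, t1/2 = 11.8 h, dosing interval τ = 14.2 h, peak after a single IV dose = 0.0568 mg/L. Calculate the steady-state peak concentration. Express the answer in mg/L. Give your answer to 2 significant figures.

0.10 mg/L

k = ln2 / t½ = 0.693147 / 11.8 = 0.05874 h⁻¹
e^(−kτ) = e^(−0.05874 × 14.2) = 0.4343
Accumulation ratio R = 1 / (1 − e^(−kτ)) = 1 / (1 − 0.4343) = 1.768
Steady-state peak = C₀ × R = 0.0568 × 1.768 = 0.1004 mg/L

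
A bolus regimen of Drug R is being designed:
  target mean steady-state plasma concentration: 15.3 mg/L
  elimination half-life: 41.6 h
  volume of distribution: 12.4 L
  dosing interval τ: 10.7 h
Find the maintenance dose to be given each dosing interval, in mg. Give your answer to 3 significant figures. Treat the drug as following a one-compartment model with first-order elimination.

k = ln2 / t½ = 0.693147 / 41.6 = 0.01666 h⁻¹
CL = k × Vd = 0.01666 × 12.4 = 0.2066 L/h
At steady state, Dose/τ = Css × CL.
Dose = Css × CL × τ = 15.3 × 0.2066 × 10.7 = 33.82 mg

33.8 mg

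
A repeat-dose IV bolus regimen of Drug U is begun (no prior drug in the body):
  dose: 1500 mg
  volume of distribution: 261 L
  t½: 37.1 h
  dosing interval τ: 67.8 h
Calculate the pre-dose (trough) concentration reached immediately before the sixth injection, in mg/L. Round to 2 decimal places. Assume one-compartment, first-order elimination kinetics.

2.25 mg/L

C₀ per dose = Dose / Vd = 1500 / 261 = 5.747 mg/L
k = ln2 / t½ = 0.693147 / 37.1 = 0.01868 h⁻¹
Fraction remaining after one interval: r = e^(−kτ) = e^(−0.01868 × 67.8) = 0.2818
Before dose 6, 5 doses have been given (aged 1τ, 2τ, 3τ, 4τ, 5τ).
C_trough = C₀ × (r + r² + … + r^5) = C₀ × r(1−r^5)/(1−r)
        = 5.747 × 0.2818 × (1 − 0.001777) / (1 − 0.2818) = 2.251 mg/L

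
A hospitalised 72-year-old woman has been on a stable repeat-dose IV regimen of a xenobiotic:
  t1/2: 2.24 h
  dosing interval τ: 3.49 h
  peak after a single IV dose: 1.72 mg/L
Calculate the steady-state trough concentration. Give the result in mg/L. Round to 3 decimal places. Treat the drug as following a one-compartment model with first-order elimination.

k = ln2 / t½ = 0.693147 / 2.24 = 0.3094 h⁻¹
e^(−kτ) = e^(−0.3094 × 3.49) = 0.3397
Accumulation ratio R = 1 / (1 − e^(−kτ)) = 1 / (1 − 0.3397) = 1.514
Steady-state trough = C₀ × R × e^(−kτ) = 1.72 × 1.514 × 0.3397 = 0.8846 mg/L

0.885 mg/L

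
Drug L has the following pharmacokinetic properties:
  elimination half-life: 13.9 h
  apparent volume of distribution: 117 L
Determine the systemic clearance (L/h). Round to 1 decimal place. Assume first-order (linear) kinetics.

k = ln2 / t½ = 0.693147 / 13.9 = 0.04987 h⁻¹
CL = k × Vd = 0.04987 × 117 = 5.835 L/h

5.8 L/h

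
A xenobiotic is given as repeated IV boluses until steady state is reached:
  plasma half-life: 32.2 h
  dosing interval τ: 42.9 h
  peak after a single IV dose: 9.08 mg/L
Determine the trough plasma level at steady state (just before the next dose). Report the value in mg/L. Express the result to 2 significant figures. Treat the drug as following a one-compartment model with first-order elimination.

6.0 mg/L

k = ln2 / t½ = 0.693147 / 32.2 = 0.02153 h⁻¹
e^(−kτ) = e^(−0.02153 × 42.9) = 0.3971
Accumulation ratio R = 1 / (1 − e^(−kτ)) = 1 / (1 − 0.3971) = 1.659
Steady-state trough = C₀ × R × e^(−kτ) = 9.08 × 1.659 × 0.3971 = 5.982 mg/L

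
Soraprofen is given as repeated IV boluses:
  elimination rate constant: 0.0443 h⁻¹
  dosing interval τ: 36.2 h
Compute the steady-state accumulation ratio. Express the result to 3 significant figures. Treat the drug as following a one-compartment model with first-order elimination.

e^(−kτ) = e^(−0.04430 × 36.2) = 0.2012
Accumulation ratio R = 1 / (1 − e^(−kτ)) = 1 / (1 − 0.2012) = 1.252

1.25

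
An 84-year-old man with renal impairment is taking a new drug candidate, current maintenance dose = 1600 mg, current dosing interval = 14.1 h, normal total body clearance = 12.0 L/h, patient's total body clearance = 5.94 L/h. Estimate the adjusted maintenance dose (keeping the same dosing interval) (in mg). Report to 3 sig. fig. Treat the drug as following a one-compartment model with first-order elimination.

792 mg

To keep the same average steady-state level, dosing rate must scale with clearance.
CL ratio = 5.94 / 12.0 = 0.4950
New dose (same interval) = 1600 × 0.4950 = 792.0 mg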